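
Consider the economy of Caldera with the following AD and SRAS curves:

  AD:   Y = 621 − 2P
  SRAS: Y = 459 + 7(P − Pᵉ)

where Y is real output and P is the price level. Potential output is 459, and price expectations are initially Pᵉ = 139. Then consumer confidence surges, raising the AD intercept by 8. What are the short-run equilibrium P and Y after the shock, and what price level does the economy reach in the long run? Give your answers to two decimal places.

Short run: P = 127.00, Y = 375.00. Long run: P = 85.00.

AD shifts right: new AD is Y = 629 − 2P. With Pᵉ = 139, SRAS is Y = 7P − 514.
Short run: 629 − 2P = 7P − 514 gives 1143 = 9P, so P = 127.00 and Y = 629 − 2P = 375.00.
Y = 375.00 is below potential 459; expectations adjust and SRAS shifts right until Y = 459.
Long run: on the new AD curve, 459 = 629 − 2P gives P = 85.00.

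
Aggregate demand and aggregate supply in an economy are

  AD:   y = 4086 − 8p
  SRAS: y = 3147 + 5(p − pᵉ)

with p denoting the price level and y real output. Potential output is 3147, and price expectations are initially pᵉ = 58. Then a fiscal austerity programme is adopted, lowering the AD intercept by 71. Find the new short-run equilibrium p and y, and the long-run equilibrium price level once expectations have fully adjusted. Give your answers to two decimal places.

AD shifts left: new AD is y = 4015 − 8p. With pᵉ = 58, SRAS is y = 2857 + 5p.
Short run: 4015 − 8p = 2857 + 5p gives 1158 = 13p, so p = 89.08 and y = 4015 − 8p = 3302.38.
y = 3302.38 is above potential 3147; expectations adjust and SRAS shifts left until y = 3147.
Long run: on the new AD curve, 3147 = 4015 − 8p gives p = 108.50.

Short run: p = 89.08, y = 3302.38. Long run: p = 108.50.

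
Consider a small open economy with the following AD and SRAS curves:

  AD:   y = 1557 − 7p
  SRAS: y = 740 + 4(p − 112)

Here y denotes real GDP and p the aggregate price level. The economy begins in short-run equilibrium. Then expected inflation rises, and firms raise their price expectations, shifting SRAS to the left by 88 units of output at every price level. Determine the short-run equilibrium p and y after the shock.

p = 123, y = 696

This is a negative supply shock: SRAS shifts left.
New SRAS: y = 204 + 4p.
Set AD = SRAS: 1557 − 7p = 204 + 4p, so 1353 = 11p and p = 123.
y = 1557 − 7·123 = 696.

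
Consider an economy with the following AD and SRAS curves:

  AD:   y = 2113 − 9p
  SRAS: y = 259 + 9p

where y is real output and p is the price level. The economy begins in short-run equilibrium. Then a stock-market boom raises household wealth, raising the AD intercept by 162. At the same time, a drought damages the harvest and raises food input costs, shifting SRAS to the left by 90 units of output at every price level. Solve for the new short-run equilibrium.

After both shocks: AD is y = 2275 − 9p and SRAS is y = 169 + 9p.
Setting them equal: 2106 = 18p, so p = 117.
y = 2275 − 9·117 = 1222.

p = 117, y = 1222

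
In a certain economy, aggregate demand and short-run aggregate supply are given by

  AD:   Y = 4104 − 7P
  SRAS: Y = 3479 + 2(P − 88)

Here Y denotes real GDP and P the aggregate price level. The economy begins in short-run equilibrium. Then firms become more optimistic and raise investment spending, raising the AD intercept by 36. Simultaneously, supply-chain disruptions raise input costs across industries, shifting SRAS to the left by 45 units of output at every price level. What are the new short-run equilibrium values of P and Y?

After both shocks: AD is Y = 4140 − 7P and SRAS is Y = 3258 + 2P.
Setting them equal: 882 = 9P, so P = 98.
Y = 4140 − 7·98 = 3454.

P = 98, Y = 3454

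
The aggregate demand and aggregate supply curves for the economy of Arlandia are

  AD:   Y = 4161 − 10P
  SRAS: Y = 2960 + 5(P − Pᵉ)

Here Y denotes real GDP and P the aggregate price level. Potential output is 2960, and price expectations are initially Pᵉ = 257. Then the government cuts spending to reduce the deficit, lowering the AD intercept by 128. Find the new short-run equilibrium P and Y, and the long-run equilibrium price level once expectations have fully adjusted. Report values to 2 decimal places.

Short run: P = 157.20, Y = 2461.00. Long run: P = 107.30.

AD shifts left: new AD is Y = 4033 − 10P. With Pᵉ = 257, SRAS is Y = 1675 + 5P.
Short run: 4033 − 10P = 1675 + 5P gives 2358 = 15P, so P = 157.20 and Y = 4033 − 10P = 2461.00.
Y = 2461.00 is below potential 2960; expectations adjust and SRAS shifts right until Y = 2960.
Long run: on the new AD curve, 2960 = 4033 − 10P gives P = 107.30.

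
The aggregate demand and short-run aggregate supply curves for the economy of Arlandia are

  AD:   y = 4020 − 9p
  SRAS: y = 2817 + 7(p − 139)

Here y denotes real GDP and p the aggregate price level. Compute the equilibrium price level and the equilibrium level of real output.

p = 136, y = 2796

Write SRAS as y = 2817 + 7p − 973 = 1844 + 7p.
Set AD = SRAS: 4020 − 9p = 1844 + 7p, so 2176 = 16p and p = 136.
Then y = 4020 − 9·136 = 2796.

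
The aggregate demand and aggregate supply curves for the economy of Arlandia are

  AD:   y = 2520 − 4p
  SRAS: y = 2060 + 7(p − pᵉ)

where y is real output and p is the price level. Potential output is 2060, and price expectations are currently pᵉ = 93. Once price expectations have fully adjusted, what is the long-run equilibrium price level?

Short run: with pᵉ = 93, SRAS is y = 1409 + 7p. Setting AD = SRAS gives 1111 = 11p, so p = 101 and y = 2520 − 4·101 = 2116.
Output 2116 is above potential 2060, so over time expected prices rise and SRAS shifts left until y returns to 2060.
Long run: y = 2060 on the AD curve gives 2060 = 2520 − 4p, so p = 115.

Long-run p = 115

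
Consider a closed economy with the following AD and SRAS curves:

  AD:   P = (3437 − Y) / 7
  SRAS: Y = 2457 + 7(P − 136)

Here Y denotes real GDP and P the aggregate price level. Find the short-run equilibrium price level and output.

P = 138, Y = 2471

Write SRAS as Y = 2457 + 7P − 952 = 1505 + 7P.
Rearrange AD to Y = 3437 − 7P.
Set AD = SRAS: 3437 − 7P = 1505 + 7P, so 1932 = 14P and P = 138.
Then Y = 3437 − 7·138 = 2471.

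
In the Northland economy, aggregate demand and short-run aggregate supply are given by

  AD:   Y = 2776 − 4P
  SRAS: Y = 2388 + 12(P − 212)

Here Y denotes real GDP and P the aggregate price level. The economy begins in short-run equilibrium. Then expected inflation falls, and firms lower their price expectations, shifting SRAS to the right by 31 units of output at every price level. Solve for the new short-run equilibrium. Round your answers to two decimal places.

This is a positive supply shock: SRAS shifts right.
New SRAS: Y = 12P − 125.
Set AD = SRAS: 2776 − 4P = 12P − 125, so 2901 = 16P and P = 181.31.
Substituting into AD, Y = 2050.75.

P = 181.31, Y = 2050.75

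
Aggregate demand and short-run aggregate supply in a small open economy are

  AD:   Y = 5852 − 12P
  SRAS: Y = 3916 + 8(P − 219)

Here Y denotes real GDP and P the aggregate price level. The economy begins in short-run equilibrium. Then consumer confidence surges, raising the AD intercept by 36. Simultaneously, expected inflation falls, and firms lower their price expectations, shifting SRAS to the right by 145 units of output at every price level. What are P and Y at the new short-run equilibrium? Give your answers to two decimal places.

After both shocks: AD is Y = 5888 − 12P and SRAS is Y = 2309 + 8P.
Setting them equal: 3579 = 20P, so P = 178.95.
Substituting into AD, Y = 3740.60.

P = 178.95, Y = 3740.60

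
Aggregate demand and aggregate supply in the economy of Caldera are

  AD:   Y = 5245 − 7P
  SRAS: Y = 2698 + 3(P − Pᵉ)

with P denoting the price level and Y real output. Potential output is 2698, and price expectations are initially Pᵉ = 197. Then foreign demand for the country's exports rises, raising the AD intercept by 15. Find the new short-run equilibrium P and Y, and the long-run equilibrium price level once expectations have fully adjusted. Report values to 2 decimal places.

Short run: P = 315.30, Y = 3052.90. Long run: P = 366.00.

AD shifts right: new AD is Y = 5260 − 7P. With Pᵉ = 197, SRAS is Y = 2107 + 3P.
Short run: 5260 − 7P = 2107 + 3P gives 3153 = 10P, so P = 315.30 and Y = 5260 − 7P = 3052.90.
Y = 3052.90 is above potential 2698; expectations adjust and SRAS shifts left until Y = 2698.
Long run: on the new AD curve, 2698 = 5260 − 7P gives P = 366.00.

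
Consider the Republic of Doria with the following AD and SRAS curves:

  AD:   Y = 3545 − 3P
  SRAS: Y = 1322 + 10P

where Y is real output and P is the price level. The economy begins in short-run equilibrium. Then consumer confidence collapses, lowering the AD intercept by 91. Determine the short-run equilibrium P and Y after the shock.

This is a negative demand shock: AD shifts left.
New AD: Y = 3454 − 3P.
Set AD = SRAS: 3454 − 3P = 1322 + 10P, so 2132 = 13P and P = 164.
Y = 3454 − 3·164 = 2962.

P = 164, Y = 2962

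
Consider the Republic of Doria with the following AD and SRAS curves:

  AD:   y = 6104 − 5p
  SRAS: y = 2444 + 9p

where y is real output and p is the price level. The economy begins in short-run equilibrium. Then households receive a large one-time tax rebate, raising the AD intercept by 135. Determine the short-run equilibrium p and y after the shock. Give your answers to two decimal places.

p = 271.07, y = 4883.64

This is a positive demand shock: AD shifts right.
New AD: y = 6239 − 5p.
Set AD = SRAS: 6239 − 5p = 2444 + 9p, so 3795 = 14p and p = 271.07.
Substituting into AD, y = 4883.64.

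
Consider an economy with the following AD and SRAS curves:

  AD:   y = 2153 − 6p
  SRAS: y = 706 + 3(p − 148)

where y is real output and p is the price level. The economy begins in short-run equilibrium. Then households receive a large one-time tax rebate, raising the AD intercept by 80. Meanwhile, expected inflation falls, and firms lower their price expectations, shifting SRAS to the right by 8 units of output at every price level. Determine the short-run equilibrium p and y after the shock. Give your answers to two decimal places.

p = 218.11, y = 924.33

After both shocks: AD is y = 2233 − 6p and SRAS is y = 270 + 3p.
Setting them equal: 1963 = 9p, so p = 218.11.
Substituting into AD, y = 924.33.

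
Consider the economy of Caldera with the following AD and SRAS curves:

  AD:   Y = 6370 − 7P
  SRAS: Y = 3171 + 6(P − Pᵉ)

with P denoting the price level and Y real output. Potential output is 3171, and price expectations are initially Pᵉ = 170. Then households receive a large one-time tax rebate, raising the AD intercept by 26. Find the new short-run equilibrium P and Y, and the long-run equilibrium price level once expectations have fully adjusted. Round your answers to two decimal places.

AD shifts right: new AD is Y = 6396 − 7P. With Pᵉ = 170, SRAS is Y = 2151 + 6P.
Short run: 6396 − 7P = 2151 + 6P gives 4245 = 13P, so P = 326.54 and Y = 6396 − 7P = 4110.23.
Y = 4110.23 is above potential 3171; expectations adjust and SRAS shifts left until Y = 3171.
Long run: on the new AD curve, 3171 = 6396 − 7P gives P = 460.71.

Short run: P = 326.54, Y = 4110.23. Long run: P = 460.71.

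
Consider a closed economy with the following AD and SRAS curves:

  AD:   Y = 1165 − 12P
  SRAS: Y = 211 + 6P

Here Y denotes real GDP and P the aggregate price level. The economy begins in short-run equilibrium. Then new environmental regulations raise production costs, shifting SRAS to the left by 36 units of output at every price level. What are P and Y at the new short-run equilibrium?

P = 55, Y = 505

This is a negative supply shock: SRAS shifts left.
New SRAS: Y = 175 + 6P.
Set AD = SRAS: 1165 − 12P = 175 + 6P, so 990 = 18P and P = 55.
Y = 1165 − 12·55 = 505.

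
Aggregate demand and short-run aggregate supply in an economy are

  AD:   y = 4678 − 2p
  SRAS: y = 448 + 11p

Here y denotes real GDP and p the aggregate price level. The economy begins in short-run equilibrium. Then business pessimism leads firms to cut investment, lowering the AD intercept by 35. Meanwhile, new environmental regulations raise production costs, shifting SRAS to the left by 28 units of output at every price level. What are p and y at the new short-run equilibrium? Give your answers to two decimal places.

After both shocks: AD is y = 4643 − 2p and SRAS is y = 420 + 11p.
Setting them equal: 4223 = 13p, so p = 324.85.
Substituting into AD, y = 3993.31.

p = 324.85, y = 3993.31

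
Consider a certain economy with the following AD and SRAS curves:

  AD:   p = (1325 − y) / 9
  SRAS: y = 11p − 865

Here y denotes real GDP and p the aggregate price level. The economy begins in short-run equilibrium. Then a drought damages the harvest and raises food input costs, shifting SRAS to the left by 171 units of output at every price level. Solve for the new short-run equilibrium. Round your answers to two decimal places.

p = 118.05, y = 262.55

This is a negative supply shock: SRAS shifts left.
New SRAS: y = 11p − 1036.
Set AD = SRAS: 1325 − 9p = 11p − 1036, so 2361 = 20p and p = 118.05.
Substituting into AD, y = 262.55.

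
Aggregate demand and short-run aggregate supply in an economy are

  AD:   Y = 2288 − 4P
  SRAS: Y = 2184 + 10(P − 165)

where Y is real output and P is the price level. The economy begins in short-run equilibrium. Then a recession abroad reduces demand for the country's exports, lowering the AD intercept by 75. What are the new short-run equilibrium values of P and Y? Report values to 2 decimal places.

This is a negative demand shock: AD shifts left.
New AD: Y = 2213 − 4P.
SRAS can be written Y = 534 + 10P.
Set AD = SRAS: 2213 − 4P = 534 + 10P, so 1679 = 14P and P = 119.93.
Substituting into AD, Y = 1733.29.

P = 119.93, Y = 1733.29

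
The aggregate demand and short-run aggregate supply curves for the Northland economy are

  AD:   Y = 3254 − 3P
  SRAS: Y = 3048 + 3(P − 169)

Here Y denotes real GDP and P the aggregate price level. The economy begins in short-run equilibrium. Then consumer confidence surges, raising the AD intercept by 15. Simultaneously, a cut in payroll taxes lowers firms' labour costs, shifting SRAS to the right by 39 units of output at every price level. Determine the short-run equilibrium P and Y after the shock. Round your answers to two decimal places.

After both shocks: AD is Y = 3269 − 3P and SRAS is Y = 2580 + 3P.
Setting them equal: 689 = 6P, so P = 114.83.
Substituting into AD, Y = 2924.50.

P = 114.83, Y = 2924.50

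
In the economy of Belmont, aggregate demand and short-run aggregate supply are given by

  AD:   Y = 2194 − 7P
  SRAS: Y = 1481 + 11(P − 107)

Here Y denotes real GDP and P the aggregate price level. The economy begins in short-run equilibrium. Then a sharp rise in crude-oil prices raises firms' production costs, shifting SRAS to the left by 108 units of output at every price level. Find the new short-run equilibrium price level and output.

This is a negative supply shock: SRAS shifts left.
New SRAS: Y = 196 + 11P.
Set AD = SRAS: 2194 − 7P = 196 + 11P, so 1998 = 18P and P = 111.
Y = 2194 − 7·111 = 1417.

P = 111, Y = 1417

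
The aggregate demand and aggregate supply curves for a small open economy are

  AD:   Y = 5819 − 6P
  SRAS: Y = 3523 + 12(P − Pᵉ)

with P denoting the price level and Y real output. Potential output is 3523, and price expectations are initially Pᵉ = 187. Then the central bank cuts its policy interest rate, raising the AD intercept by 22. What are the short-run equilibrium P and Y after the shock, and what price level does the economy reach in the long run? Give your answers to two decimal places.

AD shifts right: new AD is Y = 5841 − 6P. With Pᵉ = 187, SRAS is Y = 1279 + 12P.
Short run: 5841 − 6P = 1279 + 12P gives 4562 = 18P, so P = 253.44 and Y = 5841 − 6P = 4320.33.
Y = 4320.33 is above potential 3523; expectations adjust and SRAS shifts left until Y = 3523.
Long run: on the new AD curve, 3523 = 5841 − 6P gives P = 386.33.

Short run: P = 253.44, Y = 4320.33. Long run: P = 386.33.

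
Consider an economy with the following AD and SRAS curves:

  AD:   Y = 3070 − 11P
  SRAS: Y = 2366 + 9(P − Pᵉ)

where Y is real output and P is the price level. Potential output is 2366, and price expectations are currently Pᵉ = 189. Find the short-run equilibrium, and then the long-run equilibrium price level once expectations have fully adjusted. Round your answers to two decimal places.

Short run: P = 120.25, Y = 1747.25. Long run: P = 64.00.

Short run: with Pᵉ = 189, SRAS is Y = 665 + 9P. Setting AD = SRAS gives 2405 = 20P, so P = 120.25 and Y = 3070 − 11P = 1747.25.
Output 1747.25 is below potential 2366, so over time expected prices fall and SRAS shifts right until Y returns to 2366.
Long run: Y = 2366 on the AD curve gives 2366 = 3070 − 11P, so P = 64.00.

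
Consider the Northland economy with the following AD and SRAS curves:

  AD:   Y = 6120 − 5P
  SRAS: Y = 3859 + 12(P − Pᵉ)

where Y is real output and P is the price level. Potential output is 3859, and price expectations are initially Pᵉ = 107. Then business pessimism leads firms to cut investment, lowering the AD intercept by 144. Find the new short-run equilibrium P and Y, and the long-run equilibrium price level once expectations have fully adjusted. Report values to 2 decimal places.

AD shifts left: new AD is Y = 5976 − 5P. With Pᵉ = 107, SRAS is Y = 2575 + 12P.
Short run: 5976 − 5P = 2575 + 12P gives 3401 = 17P, so P = 200.06 and Y = 5976 − 5P = 4975.71.
Y = 4975.71 is above potential 3859; expectations adjust and SRAS shifts left until Y = 3859.
Long run: on the new AD curve, 3859 = 5976 − 5P gives P = 423.40.

Short run: P = 200.06, Y = 4975.71. Long run: P = 423.40.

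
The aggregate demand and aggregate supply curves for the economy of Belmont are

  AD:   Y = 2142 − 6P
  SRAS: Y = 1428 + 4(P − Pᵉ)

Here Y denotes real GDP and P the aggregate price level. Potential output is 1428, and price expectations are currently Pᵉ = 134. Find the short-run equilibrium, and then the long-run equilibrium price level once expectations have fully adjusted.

Short run: with Pᵉ = 134, SRAS is Y = 892 + 4P. Setting AD = SRAS gives 1250 = 10P, so P = 125 and Y = 2142 − 6·125 = 1392.
Output 1392 is below potential 1428, so over time expected prices fall and SRAS shifts right until Y returns to 1428.
Long run: Y = 1428 on the AD curve gives 1428 = 2142 − 6P, so P = 119.

Short run: P = 125, Y = 1392. Long run: P = 119.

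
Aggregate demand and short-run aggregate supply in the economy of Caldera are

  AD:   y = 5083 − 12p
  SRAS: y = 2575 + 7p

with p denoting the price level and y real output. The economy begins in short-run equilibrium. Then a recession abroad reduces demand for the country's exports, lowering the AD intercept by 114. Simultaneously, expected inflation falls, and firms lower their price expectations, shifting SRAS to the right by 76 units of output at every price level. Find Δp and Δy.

After both shocks: AD is y = 4969 − 12p and SRAS is y = 2651 + 7p.
Setting them equal: 2318 = 19p, so p = 122.
y = 4969 − 12·122 = 3505.
Initially p = 132, y = 3499, so Δp = -10 and Δy = +6.

Δp = -10, Δy = +6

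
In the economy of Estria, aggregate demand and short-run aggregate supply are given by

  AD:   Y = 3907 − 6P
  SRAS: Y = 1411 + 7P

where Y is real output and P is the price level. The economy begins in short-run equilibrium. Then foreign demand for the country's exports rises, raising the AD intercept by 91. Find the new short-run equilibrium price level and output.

P = 199, Y = 2804

This is a positive demand shock: AD shifts right.
New AD: Y = 3998 − 6P.
Set AD = SRAS: 3998 − 6P = 1411 + 7P, so 2587 = 13P and P = 199.
Y = 3998 − 6·199 = 2804.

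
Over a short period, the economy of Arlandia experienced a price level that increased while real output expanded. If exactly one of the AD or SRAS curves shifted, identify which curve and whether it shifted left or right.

P rose and Y rose. An AD shift moves P and Y in the same direction; an SRAS shift moves them in opposite directions.
Here P and Y moved in the same direction, so the AD curve shifted.
Since Y rose, AD shifted right.

AD shifted right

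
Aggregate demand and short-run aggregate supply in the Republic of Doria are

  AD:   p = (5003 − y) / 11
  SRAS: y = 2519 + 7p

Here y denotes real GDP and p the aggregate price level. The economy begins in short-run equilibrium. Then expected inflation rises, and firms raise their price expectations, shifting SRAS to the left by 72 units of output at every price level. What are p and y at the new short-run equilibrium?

p = 142, y = 3441

This is a negative supply shock: SRAS shifts left.
New SRAS: y = 2447 + 7p.
Set AD = SRAS: 5003 − 11p = 2447 + 7p, so 2556 = 18p and p = 142.
y = 5003 − 11·142 = 3441.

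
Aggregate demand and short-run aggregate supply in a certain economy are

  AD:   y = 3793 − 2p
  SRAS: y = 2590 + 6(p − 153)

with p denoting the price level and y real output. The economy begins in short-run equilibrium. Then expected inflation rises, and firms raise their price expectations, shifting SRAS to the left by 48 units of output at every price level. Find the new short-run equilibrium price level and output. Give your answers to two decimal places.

This is a negative supply shock: SRAS shifts left.
New SRAS: y = 1624 + 6p.
Set AD = SRAS: 3793 − 2p = 1624 + 6p, so 2169 = 8p and p = 271.13.
Substituting into AD, y = 3250.75.

p = 271.13, y = 3250.75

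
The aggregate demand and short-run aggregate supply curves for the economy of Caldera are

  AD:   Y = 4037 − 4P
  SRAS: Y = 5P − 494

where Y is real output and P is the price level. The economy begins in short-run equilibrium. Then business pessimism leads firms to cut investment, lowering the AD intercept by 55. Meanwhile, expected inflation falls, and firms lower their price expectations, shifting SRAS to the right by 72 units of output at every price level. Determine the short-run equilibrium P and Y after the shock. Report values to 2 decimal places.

After both shocks: AD is Y = 3982 − 4P and SRAS is Y = 5P − 422.
Setting them equal: 4404 = 9P, so P = 489.33.
Substituting into AD, Y = 2024.67.

P = 489.33, Y = 2024.67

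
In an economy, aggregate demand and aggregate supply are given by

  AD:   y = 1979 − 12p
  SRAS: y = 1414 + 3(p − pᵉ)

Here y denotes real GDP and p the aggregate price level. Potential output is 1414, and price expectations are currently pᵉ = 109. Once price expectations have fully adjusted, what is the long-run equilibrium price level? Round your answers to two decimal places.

Long-run p = 47.08

Short run: with pᵉ = 109, SRAS is y = 1087 + 3p. Setting AD = SRAS gives 892 = 15p, so p = 59.47 and y = 1979 − 12p = 1265.40.
Output 1265.40 is below potential 1414, so over time expected prices fall and SRAS shifts right until y returns to 1414.
Long run: y = 1414 on the AD curve gives 1414 = 1979 − 12p, so p = 47.08.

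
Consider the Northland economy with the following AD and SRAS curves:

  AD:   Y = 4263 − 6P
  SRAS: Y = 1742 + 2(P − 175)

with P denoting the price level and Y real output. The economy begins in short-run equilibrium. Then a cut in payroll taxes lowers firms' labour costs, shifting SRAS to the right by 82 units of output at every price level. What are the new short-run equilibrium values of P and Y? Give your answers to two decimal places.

P = 348.63, Y = 2171.25

This is a positive supply shock: SRAS shifts right.
New SRAS: Y = 1474 + 2P.
Set AD = SRAS: 4263 − 6P = 1474 + 2P, so 2789 = 8P and P = 348.63.
Substituting into AD, Y = 2171.25.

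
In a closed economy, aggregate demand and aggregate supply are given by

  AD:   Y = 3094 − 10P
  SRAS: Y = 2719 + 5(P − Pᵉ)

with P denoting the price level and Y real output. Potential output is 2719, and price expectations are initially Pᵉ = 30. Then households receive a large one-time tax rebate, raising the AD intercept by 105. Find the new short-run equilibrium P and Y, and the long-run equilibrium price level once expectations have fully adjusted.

Short run: P = 42, Y = 2779. Long run: P = 48.

AD shifts right: new AD is Y = 3199 − 10P. With Pᵉ = 30, SRAS is Y = 2569 + 5P.
Short run: 3199 − 10P = 2569 + 5P gives 630 = 15P, so P = 42 and Y = 3199 − 10·42 = 2779.
Y = 2779 is above potential 2719; expectations adjust and SRAS shifts left until Y = 2719.
Long run: on the new AD curve, 2719 = 3199 − 10P gives P = 48.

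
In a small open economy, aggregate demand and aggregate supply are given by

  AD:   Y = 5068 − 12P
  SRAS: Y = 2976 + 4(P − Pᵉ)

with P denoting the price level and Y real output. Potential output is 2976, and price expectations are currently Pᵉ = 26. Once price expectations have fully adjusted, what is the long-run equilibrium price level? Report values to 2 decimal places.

Long-run P = 174.33

Short run: with Pᵉ = 26, SRAS is Y = 2872 + 4P. Setting AD = SRAS gives 2196 = 16P, so P = 137.25 and Y = 5068 − 12P = 3421.00.
Output 3421.00 is above potential 2976, so over time expected prices rise and SRAS shifts left until Y returns to 2976.
Long run: Y = 2976 on the AD curve gives 2976 = 5068 − 12P, so P = 174.33.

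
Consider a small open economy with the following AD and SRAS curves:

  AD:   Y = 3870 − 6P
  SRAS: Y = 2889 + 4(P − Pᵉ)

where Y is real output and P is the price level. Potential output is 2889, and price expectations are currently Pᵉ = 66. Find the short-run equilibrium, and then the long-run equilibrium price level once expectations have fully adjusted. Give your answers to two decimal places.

Short run: with Pᵉ = 66, SRAS is Y = 2625 + 4P. Setting AD = SRAS gives 1245 = 10P, so P = 124.50 and Y = 3870 − 6P = 3123.00.
Output 3123.00 is above potential 2889, so over time expected prices rise and SRAS shifts left until Y returns to 2889.
Long run: Y = 2889 on the AD curve gives 2889 = 3870 − 6P, so P = 163.50.

Short run: P = 124.50, Y = 3123.00. Long run: P = 163.50.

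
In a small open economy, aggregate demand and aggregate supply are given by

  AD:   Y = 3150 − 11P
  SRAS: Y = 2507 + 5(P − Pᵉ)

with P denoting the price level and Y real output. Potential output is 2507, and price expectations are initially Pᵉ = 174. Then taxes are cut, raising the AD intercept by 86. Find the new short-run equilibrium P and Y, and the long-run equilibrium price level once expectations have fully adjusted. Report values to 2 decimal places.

Short run: P = 99.94, Y = 2136.69. Long run: P = 66.27.

AD shifts right: new AD is Y = 3236 − 11P. With Pᵉ = 174, SRAS is Y = 1637 + 5P.
Short run: 3236 − 11P = 1637 + 5P gives 1599 = 16P, so P = 99.94 and Y = 3236 − 11P = 2136.69.
Y = 2136.69 is below potential 2507; expectations adjust and SRAS shifts right until Y = 2507.
Long run: on the new AD curve, 2507 = 3236 − 11P gives P = 66.27.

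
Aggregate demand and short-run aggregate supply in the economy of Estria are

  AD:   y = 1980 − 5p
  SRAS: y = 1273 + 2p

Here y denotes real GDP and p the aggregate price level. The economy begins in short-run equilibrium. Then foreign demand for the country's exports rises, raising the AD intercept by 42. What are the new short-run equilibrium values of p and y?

p = 107, y = 1487

This is a positive demand shock: AD shifts right.
New AD: y = 2022 − 5p.
Set AD = SRAS: 2022 − 5p = 1273 + 2p, so 749 = 7p and p = 107.
y = 2022 − 5·107 = 1487.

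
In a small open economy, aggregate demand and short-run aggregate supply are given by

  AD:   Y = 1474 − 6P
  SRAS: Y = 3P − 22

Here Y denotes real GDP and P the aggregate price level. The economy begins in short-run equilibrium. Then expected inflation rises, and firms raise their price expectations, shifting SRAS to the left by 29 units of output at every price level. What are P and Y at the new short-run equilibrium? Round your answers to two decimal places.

P = 169.44, Y = 457.33

This is a negative supply shock: SRAS shifts left.
New SRAS: Y = 3P − 51.
Set AD = SRAS: 1474 − 6P = 3P − 51, so 1525 = 9P and P = 169.44.
Substituting into AD, Y = 457.33.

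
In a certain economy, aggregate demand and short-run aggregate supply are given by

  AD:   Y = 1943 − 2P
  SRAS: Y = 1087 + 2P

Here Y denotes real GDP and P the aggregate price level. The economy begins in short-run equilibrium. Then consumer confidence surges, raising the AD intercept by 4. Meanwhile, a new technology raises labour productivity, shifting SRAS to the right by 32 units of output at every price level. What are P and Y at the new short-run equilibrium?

After both shocks: AD is Y = 1947 − 2P and SRAS is Y = 1119 + 2P.
Setting them equal: 828 = 4P, so P = 207.
Y = 1947 − 2·207 = 1533.

P = 207, Y = 1533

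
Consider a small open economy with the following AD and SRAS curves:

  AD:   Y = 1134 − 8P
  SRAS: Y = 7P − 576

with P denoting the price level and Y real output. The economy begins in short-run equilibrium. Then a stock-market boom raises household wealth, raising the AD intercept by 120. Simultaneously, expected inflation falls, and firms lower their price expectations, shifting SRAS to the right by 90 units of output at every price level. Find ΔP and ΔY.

ΔP = +2, ΔY = +104

After both shocks: AD is Y = 1254 − 8P and SRAS is Y = 7P − 486.
Setting them equal: 1740 = 15P, so P = 116.
Y = 1254 − 8·116 = 326.
Initially P = 114, Y = 222, so ΔP = +2 and ΔY = +104.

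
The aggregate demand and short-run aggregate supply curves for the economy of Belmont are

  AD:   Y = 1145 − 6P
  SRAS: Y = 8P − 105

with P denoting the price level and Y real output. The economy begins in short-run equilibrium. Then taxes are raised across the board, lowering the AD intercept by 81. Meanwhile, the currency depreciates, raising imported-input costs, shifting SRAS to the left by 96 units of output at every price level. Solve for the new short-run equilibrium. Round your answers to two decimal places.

P = 90.36, Y = 521.86

After both shocks: AD is Y = 1064 − 6P and SRAS is Y = 8P − 201.
Setting them equal: 1265 = 14P, so P = 90.36.
Substituting into AD, Y = 521.86.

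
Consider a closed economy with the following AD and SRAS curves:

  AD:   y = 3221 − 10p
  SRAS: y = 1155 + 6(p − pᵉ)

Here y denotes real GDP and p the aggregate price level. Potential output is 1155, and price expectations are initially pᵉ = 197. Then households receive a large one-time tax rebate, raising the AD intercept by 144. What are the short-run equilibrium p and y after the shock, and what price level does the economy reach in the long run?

Short run: p = 212, y = 1245. Long run: p = 221.

AD shifts right: new AD is y = 3365 − 10p. With pᵉ = 197, SRAS is y = 6p − 27.
Short run: 3365 − 10p = 6p − 27 gives 3392 = 16p, so p = 212 and y = 3365 − 10·212 = 1245.
y = 1245 is above potential 1155; expectations adjust and SRAS shifts left until y = 1155.
Long run: on the new AD curve, 1155 = 3365 − 10p gives p = 221.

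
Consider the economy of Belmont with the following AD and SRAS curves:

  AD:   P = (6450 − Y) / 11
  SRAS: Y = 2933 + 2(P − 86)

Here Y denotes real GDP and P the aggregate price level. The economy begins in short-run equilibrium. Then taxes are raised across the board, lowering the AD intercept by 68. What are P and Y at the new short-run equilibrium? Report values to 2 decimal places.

P = 278.54, Y = 3318.08

This is a negative demand shock: AD shifts left.
New AD: Y = 6382 − 11P.
SRAS can be written Y = 2761 + 2P.
Set AD = SRAS: 6382 − 11P = 2761 + 2P, so 3621 = 13P and P = 278.54.
Substituting into AD, Y = 3318.08.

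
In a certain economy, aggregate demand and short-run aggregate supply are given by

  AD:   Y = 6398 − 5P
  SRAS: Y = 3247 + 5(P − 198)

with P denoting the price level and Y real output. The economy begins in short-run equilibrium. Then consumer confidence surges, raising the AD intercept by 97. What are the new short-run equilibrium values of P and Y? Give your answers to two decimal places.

This is a positive demand shock: AD shifts right.
New AD: Y = 6495 − 5P.
SRAS can be written Y = 2257 + 5P.
Set AD = SRAS: 6495 − 5P = 2257 + 5P, so 4238 = 10P and P = 423.80.
Substituting into AD, Y = 4376.00.

P = 423.80, Y = 4376.00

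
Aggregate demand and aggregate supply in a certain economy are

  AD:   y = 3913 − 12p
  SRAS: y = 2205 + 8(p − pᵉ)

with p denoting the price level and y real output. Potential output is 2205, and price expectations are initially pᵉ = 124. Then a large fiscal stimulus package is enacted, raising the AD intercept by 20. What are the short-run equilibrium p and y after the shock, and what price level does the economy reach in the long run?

Short run: p = 136, y = 2301. Long run: p = 144.

AD shifts right: new AD is y = 3933 − 12p. With pᵉ = 124, SRAS is y = 1213 + 8p.
Short run: 3933 − 12p = 1213 + 8p gives 2720 = 20p, so p = 136 and y = 3933 − 12·136 = 2301.
y = 2301 is above potential 2205; expectations adjust and SRAS shifts left until y = 2205.
Long run: on the new AD curve, 2205 = 3933 − 12p gives p = 144.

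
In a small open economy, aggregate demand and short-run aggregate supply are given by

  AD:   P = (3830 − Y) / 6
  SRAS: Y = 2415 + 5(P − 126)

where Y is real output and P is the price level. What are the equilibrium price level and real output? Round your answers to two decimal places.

Write SRAS as Y = 2415 + 5P − 630 = 1785 + 5P.
Rearrange AD to Y = 3830 − 6P.
Set AD = SRAS: 3830 − 6P = 1785 + 5P, so 2045 = 11P and P = 185.91.
Substituting into AD, Y = 3830 − 6P = 2714.55.

P = 185.91, Y = 2714.55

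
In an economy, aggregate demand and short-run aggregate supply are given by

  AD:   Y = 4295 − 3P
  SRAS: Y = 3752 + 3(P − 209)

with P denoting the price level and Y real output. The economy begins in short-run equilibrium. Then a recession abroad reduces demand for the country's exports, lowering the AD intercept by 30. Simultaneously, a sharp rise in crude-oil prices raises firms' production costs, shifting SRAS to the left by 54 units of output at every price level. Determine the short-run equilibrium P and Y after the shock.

P = 199, Y = 3668

After both shocks: AD is Y = 4265 − 3P and SRAS is Y = 3071 + 3P.
Setting them equal: 1194 = 6P, so P = 199.
Y = 4265 − 3·199 = 3668.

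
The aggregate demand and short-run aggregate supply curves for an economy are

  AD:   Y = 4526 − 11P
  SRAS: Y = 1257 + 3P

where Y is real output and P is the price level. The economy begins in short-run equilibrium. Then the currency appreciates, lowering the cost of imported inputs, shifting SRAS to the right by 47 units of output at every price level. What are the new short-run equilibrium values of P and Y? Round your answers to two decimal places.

This is a positive supply shock: SRAS shifts right.
New SRAS: Y = 1304 + 3P.
Set AD = SRAS: 4526 − 11P = 1304 + 3P, so 3222 = 14P and P = 230.14.
Substituting into AD, Y = 1994.43.

P = 230.14, Y = 1994.43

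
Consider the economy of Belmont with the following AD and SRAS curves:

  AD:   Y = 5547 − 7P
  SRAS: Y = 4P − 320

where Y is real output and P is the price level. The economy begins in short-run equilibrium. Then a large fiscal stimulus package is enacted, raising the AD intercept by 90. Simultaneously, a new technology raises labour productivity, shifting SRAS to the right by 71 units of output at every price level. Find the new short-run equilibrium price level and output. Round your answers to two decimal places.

P = 535.09, Y = 1891.36

After both shocks: AD is Y = 5637 − 7P and SRAS is Y = 4P − 249.
Setting them equal: 5886 = 11P, so P = 535.09.
Substituting into AD, Y = 1891.36.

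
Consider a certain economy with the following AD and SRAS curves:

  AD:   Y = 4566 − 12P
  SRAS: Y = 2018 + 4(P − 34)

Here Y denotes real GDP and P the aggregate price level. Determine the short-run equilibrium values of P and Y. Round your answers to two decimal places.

Write SRAS as Y = 2018 + 4P − 136 = 1882 + 4P.
Set AD = SRAS: 4566 − 12P = 1882 + 4P, so 2684 = 16P and P = 167.75.
Substituting into AD, Y = 4566 − 12P = 2553.00.

P = 167.75, Y = 2553.00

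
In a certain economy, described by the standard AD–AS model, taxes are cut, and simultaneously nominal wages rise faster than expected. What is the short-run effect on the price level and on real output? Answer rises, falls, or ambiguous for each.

Price level: rises; output: ambiguous

The first event is a positive demand shock: AD shifts right, which by itself pushes P up and Y up.
The second is an adverse supply shock: SRAS shifts left, which by itself pushes P up and Y down.
Both shocks push P up, so P rises. The two shocks push Y in opposite directions, so the effect on Y is ambiguous.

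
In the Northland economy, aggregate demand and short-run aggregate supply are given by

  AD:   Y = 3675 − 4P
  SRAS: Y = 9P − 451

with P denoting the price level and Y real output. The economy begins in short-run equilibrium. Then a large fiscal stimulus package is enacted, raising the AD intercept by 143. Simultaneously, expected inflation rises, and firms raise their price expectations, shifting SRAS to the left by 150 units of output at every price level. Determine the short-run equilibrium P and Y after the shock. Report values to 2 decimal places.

P = 339.92, Y = 2458.31

After both shocks: AD is Y = 3818 − 4P and SRAS is Y = 9P − 601.
Setting them equal: 4419 = 13P, so P = 339.92.
Substituting into AD, Y = 2458.31.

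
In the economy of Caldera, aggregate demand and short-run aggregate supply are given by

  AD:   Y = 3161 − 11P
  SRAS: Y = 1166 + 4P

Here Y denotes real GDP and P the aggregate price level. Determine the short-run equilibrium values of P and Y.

P = 133, Y = 1698

Set AD = SRAS: 3161 − 11P = 1166 + 4P, so 1995 = 15P and P = 133.
Then Y = 3161 − 11·133 = 1698.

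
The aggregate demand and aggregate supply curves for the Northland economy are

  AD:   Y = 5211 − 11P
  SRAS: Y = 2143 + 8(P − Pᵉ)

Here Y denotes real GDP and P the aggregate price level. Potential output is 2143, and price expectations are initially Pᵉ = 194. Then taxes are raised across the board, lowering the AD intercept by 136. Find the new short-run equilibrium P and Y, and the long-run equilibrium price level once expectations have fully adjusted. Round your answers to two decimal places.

AD shifts left: new AD is Y = 5075 − 11P. With Pᵉ = 194, SRAS is Y = 591 + 8P.
Short run: 5075 − 11P = 591 + 8P gives 4484 = 19P, so P = 236.00 and Y = 5075 − 11P = 2479.00.
Y = 2479.00 is above potential 2143; expectations adjust and SRAS shifts left until Y = 2143.
Long run: on the new AD curve, 2143 = 5075 − 11P gives P = 266.55.

Short run: P = 236.00, Y = 2479.00. Long run: P = 266.55.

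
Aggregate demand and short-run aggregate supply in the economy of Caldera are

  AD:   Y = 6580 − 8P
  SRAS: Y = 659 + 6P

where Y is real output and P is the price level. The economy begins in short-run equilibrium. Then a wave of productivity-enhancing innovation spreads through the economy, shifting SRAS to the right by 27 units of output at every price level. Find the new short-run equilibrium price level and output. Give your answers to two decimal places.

P = 421.00, Y = 3212.00

This is a positive supply shock: SRAS shifts right.
New SRAS: Y = 686 + 6P.
Set AD = SRAS: 6580 − 8P = 686 + 6P, so 5894 = 14P and P = 421.00.
Substituting into AD, Y = 3212.00.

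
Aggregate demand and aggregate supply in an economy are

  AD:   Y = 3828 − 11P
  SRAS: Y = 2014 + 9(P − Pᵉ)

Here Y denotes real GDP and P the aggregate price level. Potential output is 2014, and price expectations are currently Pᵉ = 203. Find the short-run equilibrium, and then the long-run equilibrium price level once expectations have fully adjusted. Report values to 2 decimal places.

Short run: with Pᵉ = 203, SRAS is Y = 187 + 9P. Setting AD = SRAS gives 3641 = 20P, so P = 182.05 and Y = 3828 − 11P = 1825.45.
Output 1825.45 is below potential 2014, so over time expected prices fall and SRAS shifts right until Y returns to 2014.
Long run: Y = 2014 on the AD curve gives 2014 = 3828 − 11P, so P = 164.91.

Short run: P = 182.05, Y = 1825.45. Long run: P = 164.91.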